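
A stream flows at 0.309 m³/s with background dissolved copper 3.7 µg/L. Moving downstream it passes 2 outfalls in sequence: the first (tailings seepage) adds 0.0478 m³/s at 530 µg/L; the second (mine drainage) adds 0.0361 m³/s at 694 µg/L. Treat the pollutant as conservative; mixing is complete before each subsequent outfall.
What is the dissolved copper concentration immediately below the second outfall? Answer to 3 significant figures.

131 µg/L

Below outfall 1: Q → 0.3568 m³/s, C = (0.3090·3.700 + 0.04780·530.0)/0.3568 = 74.21 µg/L.
Below outfall 2: Q → 0.3929 m³/s, C = (0.3568·74.21 + 0.03610·694.0)/0.3929 = 131.2 µg/L.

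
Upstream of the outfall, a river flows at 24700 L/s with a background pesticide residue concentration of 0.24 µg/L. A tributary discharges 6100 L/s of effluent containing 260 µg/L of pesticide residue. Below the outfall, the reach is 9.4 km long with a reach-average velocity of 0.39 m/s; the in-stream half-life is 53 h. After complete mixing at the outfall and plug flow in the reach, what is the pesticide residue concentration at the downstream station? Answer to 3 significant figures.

Mass balance: C = (24700·0.2400 + 6100·260.0) / 30800 = 1592000/30800 = 51.69 µg/L.
Travel time t = 9.4·1000 / 0.39 = 24100 s = 6.695 h.
Half-life 53 h → k = ln 2 / 53 = 0.01308 h⁻¹ = 0.3139 d⁻¹.
Applying C = C₀e^(−kt): 51.69 × 0.9162 = 47.35 µg/L.

47.4 µg/L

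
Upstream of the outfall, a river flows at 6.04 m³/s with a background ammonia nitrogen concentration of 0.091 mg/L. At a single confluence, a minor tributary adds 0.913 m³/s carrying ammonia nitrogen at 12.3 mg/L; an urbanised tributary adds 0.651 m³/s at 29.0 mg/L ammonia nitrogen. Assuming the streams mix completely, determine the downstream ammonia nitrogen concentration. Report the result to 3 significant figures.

Mixed concentration C = ΣQC/ΣQ = (6.040·0.09100 + 0.9130·12.30 + 0.6510·29.00) / 7.604 = 30.66/7.604 = 4.032 mg/L.

4.03 mg/L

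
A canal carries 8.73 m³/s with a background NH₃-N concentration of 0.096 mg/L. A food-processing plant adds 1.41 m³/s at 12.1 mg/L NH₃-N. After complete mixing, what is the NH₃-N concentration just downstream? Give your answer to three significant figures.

Flow-weighted average: C = (8.730·0.09600 + 1.410·12.10) / 10.14 = 17.90/10.14 = 1.765 mg/L.

1.77 mg/L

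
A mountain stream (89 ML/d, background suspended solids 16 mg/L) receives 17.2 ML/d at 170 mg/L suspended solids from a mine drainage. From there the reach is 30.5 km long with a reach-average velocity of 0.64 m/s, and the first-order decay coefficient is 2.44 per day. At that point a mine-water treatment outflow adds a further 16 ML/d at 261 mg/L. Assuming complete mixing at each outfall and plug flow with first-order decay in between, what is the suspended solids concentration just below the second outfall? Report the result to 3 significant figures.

43.4 mg/L

Mass balance: C = (89.00·16.00 + 17.20·170.0) / 106.2 = 4348/106.2 = 40.94 mg/L; combined flow 106.2 ML/d.
Travel time t = 30.5·1000 / 0.64 = 47660 s = 13.24 h.
Applying C = C₀e^(−kt): 40.94 × 0.2603 = 10.66 mg/L.
Second outfall: C = (106.2·10.66 + 16.00·261.0)/122.2 = 43.44 mg/L.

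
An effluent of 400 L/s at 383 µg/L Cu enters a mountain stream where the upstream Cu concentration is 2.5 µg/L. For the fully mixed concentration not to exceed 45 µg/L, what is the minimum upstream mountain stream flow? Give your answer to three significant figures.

Set C_mix = 45: (Q·2.500 + 400.0·383.0) / (Q + 400.0) = 45
→ Q = 400.0·(383.0 − 45)/(45 − 2.500) = 3181 L/s.

3180 L/s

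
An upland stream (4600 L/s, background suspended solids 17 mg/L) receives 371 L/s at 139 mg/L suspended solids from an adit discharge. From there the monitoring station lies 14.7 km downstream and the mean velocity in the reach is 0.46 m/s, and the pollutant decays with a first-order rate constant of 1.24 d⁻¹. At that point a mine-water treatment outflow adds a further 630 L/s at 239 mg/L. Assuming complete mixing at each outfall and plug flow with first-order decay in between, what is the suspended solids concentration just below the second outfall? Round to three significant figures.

After mixing, C = (4600·17.00 + 371.0·139.0) / 4971 = 129800/4971 = 26.11 mg/L; combined flow 4971 L/s.
Travel time t = 14.7·1000 / 0.46 = 31960 s = 8.877 h.
First-order decay: C = 26.11·exp(−k·t) = 26.11·0.6321 = 16.50 mg/L.
At the second outfall, C = (4971·16.50 + 630.0·239.0) / (4971 + 630.0) = 41.53 mg/L.

41.5 mg/L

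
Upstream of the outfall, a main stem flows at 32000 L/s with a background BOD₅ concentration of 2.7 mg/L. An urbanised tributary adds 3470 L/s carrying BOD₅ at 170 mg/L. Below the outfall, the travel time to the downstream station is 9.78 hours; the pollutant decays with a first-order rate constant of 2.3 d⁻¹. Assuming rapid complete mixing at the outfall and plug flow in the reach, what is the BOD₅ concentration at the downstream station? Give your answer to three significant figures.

7.47 mg/L

After mixing, C = (32000·2.700 + 3470·170.0) / 35470 = 676300/35470 = 19.07 mg/L.
First-order decay: C = 19.07·exp(−k·t) = 19.07·0.3917 = 7.469 mg/L.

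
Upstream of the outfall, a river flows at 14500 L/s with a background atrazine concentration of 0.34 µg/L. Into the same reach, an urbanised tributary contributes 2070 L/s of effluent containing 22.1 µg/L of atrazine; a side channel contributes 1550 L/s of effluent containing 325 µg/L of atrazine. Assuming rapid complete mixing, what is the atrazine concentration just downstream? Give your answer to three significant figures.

30.6 µg/L

Mixed concentration C = ΣQC/ΣQ = (14500·0.3400 + 2070·22.10 + 1550·325.0) / 18120 = 554400/18120 = 30.60 µg/L.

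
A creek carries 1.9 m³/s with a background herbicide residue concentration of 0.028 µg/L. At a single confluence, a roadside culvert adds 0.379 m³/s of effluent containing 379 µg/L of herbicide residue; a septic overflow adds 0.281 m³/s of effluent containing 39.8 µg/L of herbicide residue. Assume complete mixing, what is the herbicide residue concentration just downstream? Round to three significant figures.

60.5 µg/L

Conservation of mass: C = (1.900·0.02800 + 0.3790·379.0 + 0.2810·39.80) / 2.560 = 154.9/2.560 = 60.50 µg/L.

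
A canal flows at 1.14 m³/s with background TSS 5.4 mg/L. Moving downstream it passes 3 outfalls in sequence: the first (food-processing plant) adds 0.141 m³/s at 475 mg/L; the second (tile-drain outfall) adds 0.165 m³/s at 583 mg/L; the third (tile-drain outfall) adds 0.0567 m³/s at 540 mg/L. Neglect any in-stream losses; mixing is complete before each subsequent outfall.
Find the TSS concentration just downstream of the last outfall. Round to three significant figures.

133 mg/L

Outfall 1: combined Q = 1.281 m³/s; C = (1.140·5.400 + 0.1410·475.0)/1.281 = 57.09 mg/L.
Outfall 2: combined Q = 1.446 m³/s; C = (1.281·57.09 + 0.1650·583.0)/1.446 = 117.1 mg/L.
Outfall 3: combined Q = 1.503 m³/s; C = (1.446·117.1 + 0.05670·540.0)/1.503 = 133.1 mg/L.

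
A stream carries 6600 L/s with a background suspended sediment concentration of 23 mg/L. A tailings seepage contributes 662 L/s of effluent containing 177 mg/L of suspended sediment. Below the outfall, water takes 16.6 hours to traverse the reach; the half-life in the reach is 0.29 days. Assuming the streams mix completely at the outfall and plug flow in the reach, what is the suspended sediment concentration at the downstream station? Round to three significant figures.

Mixed concentration C = ΣQC/ΣQ = (6600·23.00 + 662.0·177.0) / 7262 = 269000/7262 = 37.04 mg/L.
Half-life 0.29 d → k = ln 2 / 0.29 = 2.390 d⁻¹.
First-order decay: C = 37.04·exp(−k·t) = 37.04·0.1914 = 7.091 mg/L.

7.09 mg/L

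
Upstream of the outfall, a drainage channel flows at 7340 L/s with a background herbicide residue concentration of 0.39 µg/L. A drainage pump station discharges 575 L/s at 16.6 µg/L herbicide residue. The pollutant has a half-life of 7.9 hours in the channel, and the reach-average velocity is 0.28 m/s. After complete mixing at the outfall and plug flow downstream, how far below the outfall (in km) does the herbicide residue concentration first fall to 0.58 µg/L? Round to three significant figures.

11.4 km

Flow-weighted average: C = (7340·0.3900 + 575.0·16.60) / 7915 = 12410/7915 = 1.568 µg/L.
Half-life 7.9 h → k = ln 2 / 7.9 = 0.08774 h⁻¹ = 2.106 d⁻¹.
Set 1.568·exp(−k·t) = 0.58 → t = ln(1.568/0.58)/k = 40800 s = 11.33 h.
Distance = v·t = 0.28·40800 = 11420 m = 11.42 km.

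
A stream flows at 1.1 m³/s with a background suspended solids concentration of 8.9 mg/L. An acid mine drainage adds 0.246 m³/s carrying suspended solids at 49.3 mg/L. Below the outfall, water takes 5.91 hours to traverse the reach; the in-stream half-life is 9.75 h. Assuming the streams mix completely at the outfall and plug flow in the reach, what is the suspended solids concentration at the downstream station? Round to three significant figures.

Flow-weighted average: C = (1.100·8.900 + 0.2460·49.30) / 1.346 = 21.92/1.346 = 16.28 mg/L.
Half-life 9.75 h → k = ln 2 / 9.75 = 0.07109 h⁻¹ = 1.706 d⁻¹.
After decay, C = 16.28 × e^(−kt) = 16.28 × 0.6569 = 10.70 mg/L.

10.7 mg/L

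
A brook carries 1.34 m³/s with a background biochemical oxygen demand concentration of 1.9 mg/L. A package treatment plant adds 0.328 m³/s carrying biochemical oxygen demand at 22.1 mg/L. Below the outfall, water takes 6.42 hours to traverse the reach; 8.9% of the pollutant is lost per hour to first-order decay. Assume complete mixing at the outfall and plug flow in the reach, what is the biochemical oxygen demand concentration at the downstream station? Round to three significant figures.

Conservation of mass: C = (1.340·1.900 + 0.3280·22.10) / 1.668 = 9.795/1.668 = 5.872 mg/L.
8.9%/h lost → k = −ln(1 − 0.089) = 0.09321 h⁻¹.
First-order decay: C = 5.872·exp(−k·t) = 5.872·0.5497 = 3.228 mg/L.

3.23 mg/L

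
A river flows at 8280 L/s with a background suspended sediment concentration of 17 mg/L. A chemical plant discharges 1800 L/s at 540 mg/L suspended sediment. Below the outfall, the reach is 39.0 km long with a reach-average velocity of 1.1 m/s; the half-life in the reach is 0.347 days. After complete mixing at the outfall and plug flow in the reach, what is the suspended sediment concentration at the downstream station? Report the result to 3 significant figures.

48.6 mg/L

After mixing, C = (8280·17.00 + 1800·540.0) / 10080 = 1113000/10080 = 110.4 mg/L.
Travel time t = 39.0·1000 / 1.1 = 35450 s = 9.848 h.
Half-life 0.347 d → k = ln 2 / 0.347 = 1.998 d⁻¹.
Decay over the reach: 110.4·exp(−kt) = 110.4·0.4406 = 48.64 mg/L.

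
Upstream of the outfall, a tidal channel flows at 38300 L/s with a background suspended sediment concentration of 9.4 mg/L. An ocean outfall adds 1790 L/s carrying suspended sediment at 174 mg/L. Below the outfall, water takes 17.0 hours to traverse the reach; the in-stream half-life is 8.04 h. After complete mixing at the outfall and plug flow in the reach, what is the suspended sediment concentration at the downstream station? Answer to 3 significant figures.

3.87 mg/L

Mass balance: C = (38300·9.400 + 1790·174.0) / 40090 = 671500/40090 = 16.75 mg/L.
Half-life 8.04 h → k = ln 2 / 8.04 = 0.08621 h⁻¹ = 2.069 d⁻¹.
Applying C = C₀e^(−kt): 16.75 × 0.2309 = 3.868 mg/L.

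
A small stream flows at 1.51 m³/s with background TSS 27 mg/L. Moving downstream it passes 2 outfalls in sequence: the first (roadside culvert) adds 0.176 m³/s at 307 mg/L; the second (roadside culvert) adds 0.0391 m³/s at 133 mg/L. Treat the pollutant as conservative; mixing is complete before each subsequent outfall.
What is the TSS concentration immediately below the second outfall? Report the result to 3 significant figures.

58.0 mg/L

After outfall 1: Q = 1.510 + 0.1760 = 1.686 m³/s; C = (1.510·27.00 + 0.1760·307.0)/1.686 = 56.23 mg/L.
After outfall 2: Q = 1.686 + 0.03910 = 1.725 m³/s; C = (1.686·56.23 + 0.03910·133.0)/1.725 = 57.97 mg/L.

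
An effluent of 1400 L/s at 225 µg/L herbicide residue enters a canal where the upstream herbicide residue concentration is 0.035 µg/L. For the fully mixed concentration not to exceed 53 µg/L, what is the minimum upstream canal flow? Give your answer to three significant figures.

Set C_mix = 53: (Q·0.03500 + 1400·225.0) / (Q + 1400) = 53
→ Q = 1400·(225.0 − 53)/(53 − 0.03500) = 4546 L/s.

4550 L/s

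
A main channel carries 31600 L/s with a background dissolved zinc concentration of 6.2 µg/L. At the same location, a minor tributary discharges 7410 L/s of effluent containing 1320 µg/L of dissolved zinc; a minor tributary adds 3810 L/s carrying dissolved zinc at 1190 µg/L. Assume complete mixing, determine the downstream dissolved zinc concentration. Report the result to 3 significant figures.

Flow-weighted average: C = (31600·6.200 + 7410·1320 + 3810·1190) / 42820 = 14510000/42820 = 338.9 µg/L.

339 µg/L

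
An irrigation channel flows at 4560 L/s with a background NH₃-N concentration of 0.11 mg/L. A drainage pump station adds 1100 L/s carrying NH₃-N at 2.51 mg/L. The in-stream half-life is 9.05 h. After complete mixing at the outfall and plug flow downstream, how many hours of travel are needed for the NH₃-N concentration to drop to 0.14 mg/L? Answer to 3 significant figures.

Conservation of mass: C = (4560·0.1100 + 1100·2.510) / 5660 = 3263/5660 = 0.5764 mg/L.
Half-life 9.05 h → k = ln 2 / 9.05 = 0.07659 h⁻¹ = 1.838 d⁻¹.
0.5764·exp(−k·t) = 0.14 → t = ln(0.5764/0.14)/k = 66520 s = 18.48 h.

18.5 h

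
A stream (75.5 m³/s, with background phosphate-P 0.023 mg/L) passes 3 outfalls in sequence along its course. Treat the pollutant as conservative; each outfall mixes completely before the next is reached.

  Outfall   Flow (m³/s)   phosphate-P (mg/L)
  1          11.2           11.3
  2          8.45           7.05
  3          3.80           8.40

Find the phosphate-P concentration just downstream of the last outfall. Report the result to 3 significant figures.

2.22 mg/L

Below outfall 1: Q → 86.70 m³/s, C = (75.50·0.02300 + 11.20·11.30)/86.70 = 1.480 mg/L.
Below outfall 2: Q → 95.15 m³/s, C = (86.70·1.480 + 8.450·7.050)/95.15 = 1.974 mg/L.
Below outfall 3: Q → 98.95 m³/s, C = (95.15·1.974 + 3.800·8.400)/98.95 = 2.221 mg/L.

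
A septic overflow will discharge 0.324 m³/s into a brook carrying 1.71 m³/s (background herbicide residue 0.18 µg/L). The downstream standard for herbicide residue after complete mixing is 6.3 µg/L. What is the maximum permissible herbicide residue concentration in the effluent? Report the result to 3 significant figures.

38.6 µg/L

At the limit, (Qr·Cr + Qe·Cₑ)/(Qr + Qe) = 6.3:
Cₑ = (2.034·6.3 − 1.710·0.1800) / 0.3240 = 38.60 µg/L.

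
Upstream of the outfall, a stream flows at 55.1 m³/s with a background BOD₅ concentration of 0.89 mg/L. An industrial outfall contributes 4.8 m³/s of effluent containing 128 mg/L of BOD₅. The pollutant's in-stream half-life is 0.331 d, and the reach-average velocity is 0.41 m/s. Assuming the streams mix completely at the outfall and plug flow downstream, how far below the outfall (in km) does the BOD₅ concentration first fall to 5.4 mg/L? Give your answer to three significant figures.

12.2 km

After mixing, C = (55.10·0.8900 + 4.800·128.0) / 59.90 = 663.4/59.90 = 11.08 mg/L.
Half-life 0.331 d → k = ln 2 / 0.331 = 2.094 d⁻¹.
Set 11.08·exp(−k·t) = 5.4 → t = ln(11.08/5.4)/k = 29640 s = 8.233 h.
Distance = v·t = 0.41·29640 = 12150 m = 12.15 km.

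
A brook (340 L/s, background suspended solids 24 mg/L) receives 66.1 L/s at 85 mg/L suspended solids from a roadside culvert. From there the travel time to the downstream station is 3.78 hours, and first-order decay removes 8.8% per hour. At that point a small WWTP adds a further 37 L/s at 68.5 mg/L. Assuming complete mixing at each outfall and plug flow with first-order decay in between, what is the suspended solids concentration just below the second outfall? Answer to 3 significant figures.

27.7 mg/L

Mass balance: C = (340.0·24.00 + 66.10·85.00) / 406.1 = 13780/406.1 = 33.93 mg/L; combined flow 406.1 L/s.
8.8%/h lost → k = −ln(1 − 0.088) = 0.09212 h⁻¹.
Applying C = C₀e^(−kt): 33.93 × 0.7060 = 23.95 mg/L.
At the second outfall, C = (406.1·23.95 + 37.00·68.50) / (406.1 + 37.00) = 27.67 mg/L.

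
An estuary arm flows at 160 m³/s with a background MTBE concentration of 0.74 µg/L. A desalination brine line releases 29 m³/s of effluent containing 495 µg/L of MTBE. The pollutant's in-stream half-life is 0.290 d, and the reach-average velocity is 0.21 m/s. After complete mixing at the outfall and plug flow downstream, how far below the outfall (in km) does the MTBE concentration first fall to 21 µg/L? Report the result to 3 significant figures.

Conservation of mass: C = (160.0·0.7400 + 29.00·495.0) / 189.0 = 14470/189.0 = 76.58 µg/L.
Half-life 0.290 d → k = ln 2 / 0.290 = 2.390 d⁻¹.
Set 76.58·exp(−k·t) = 21 → t = ln(76.58/21)/k = 46770 s = 12.99 h.
Distance = v·t = 0.21·46770 = 9821 m = 9.821 km.

9.82 km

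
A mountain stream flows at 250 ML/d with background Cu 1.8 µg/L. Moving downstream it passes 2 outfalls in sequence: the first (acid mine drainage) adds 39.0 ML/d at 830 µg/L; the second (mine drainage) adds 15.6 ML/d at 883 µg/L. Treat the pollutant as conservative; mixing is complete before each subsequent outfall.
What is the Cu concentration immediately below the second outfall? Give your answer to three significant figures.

153 µg/L

After outfall 1: Q = 250.0 + 39.00 = 289.0 ML/d; C = (250.0·1.800 + 39.00·830.0)/289.0 = 113.6 µg/L.
After outfall 2: Q = 289.0 + 15.60 = 304.6 ML/d; C = (289.0·113.6 + 15.60·883.0)/304.6 = 153.0 µg/L.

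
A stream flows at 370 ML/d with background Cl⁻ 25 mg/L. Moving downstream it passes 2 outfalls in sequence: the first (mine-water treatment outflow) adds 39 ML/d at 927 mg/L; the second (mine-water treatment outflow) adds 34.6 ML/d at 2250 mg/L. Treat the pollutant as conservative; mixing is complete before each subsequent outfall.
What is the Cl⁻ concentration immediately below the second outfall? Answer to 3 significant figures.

278 mg/L

Outfall 1: combined Q = 409.0 ML/d; C = (370.0·25.00 + 39.00·927.0)/409.0 = 111.0 mg/L.
Outfall 2: combined Q = 443.6 ML/d; C = (409.0·111.0 + 34.60·2250)/443.6 = 277.8 mg/L.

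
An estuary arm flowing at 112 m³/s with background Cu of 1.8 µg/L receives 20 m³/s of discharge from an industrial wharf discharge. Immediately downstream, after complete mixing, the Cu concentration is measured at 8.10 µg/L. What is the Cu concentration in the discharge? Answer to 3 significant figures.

43.4 µg/L

Mass balance: 112.0·1.800 + 20.00·Cₑ = 132.0·8.100
→ Cₑ = (132.0·8.100 − 112.0·1.800) / 20.00 = 43.38 µg/L.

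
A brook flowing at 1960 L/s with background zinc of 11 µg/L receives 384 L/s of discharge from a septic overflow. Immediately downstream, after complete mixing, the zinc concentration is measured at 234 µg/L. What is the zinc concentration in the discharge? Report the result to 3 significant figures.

1370 µg/L

Mass balance: 1960·11.00 + 384.0·Cₑ = 2344·234.0
→ Cₑ = (2344·234.0 − 1960·11.00) / 384.0 = 1372 µg/L.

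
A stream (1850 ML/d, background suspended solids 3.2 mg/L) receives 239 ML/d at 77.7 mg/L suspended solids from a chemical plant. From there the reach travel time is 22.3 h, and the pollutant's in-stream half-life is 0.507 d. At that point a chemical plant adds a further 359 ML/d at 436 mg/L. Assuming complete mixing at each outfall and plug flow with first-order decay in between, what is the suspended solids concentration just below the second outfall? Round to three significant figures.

Mass balance: C = (1850·3.200 + 239.0·77.70) / 2089 = 24490/2089 = 11.72 mg/L; combined flow 2089 ML/d.
Half-life 0.507 d → k = ln 2 / 0.507 = 1.367 d⁻¹.
Applying C = C₀e^(−kt): 11.72 × 0.2807 = 3.291 mg/L.
At the second outfall, C = (2089·3.291 + 359.0·436.0) / (2089 + 359.0) = 66.75 mg/L.

66.7 mg/L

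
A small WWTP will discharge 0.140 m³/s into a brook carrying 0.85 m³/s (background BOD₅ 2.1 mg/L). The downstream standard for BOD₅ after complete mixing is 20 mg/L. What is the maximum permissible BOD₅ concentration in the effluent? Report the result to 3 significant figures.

129 mg/L

At the limit, (Qr·Cr + Qe·Cₑ)/(Qr + Qe) = 20:
Cₑ = (0.9900·20 − 0.8500·2.100) / 0.1400 = 128.7 mg/L.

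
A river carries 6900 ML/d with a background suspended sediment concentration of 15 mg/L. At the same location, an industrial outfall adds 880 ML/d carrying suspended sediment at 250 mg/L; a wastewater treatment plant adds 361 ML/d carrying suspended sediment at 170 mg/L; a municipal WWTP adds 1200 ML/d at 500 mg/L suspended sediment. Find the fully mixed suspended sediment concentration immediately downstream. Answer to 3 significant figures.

105 mg/L

After mixing, C = (6900·15.00 + 880.0·250.0 + 361.0·170.0 + 1200·500.0) / 9341 = 984900/9341 = 105.4 mg/L.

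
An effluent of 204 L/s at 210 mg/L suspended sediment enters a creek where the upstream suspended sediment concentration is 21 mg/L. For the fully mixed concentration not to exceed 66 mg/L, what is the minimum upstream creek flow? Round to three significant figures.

Set C_mix = 66: (Q·21.00 + 204.0·210.0) / (Q + 204.0) = 66
→ Q = 204.0·(210.0 − 66)/(66 − 21.00) = 652.8 L/s.

653 L/s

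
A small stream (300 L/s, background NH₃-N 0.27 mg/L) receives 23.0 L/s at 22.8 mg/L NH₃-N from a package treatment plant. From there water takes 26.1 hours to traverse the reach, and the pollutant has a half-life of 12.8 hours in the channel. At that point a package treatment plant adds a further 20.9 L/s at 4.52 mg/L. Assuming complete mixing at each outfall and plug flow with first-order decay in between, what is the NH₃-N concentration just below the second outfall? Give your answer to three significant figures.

Mixed concentration C = ΣQC/ΣQ = (300.0·0.2700 + 23.00·22.80) / 323.0 = 605.4/323.0 = 1.874 mg/L; combined flow 323.0 L/s.
Half-life 12.8 h → k = ln 2 / 12.8 = 0.05415 h⁻¹ = 1.300 d⁻¹.
Decay over the reach: 1.874·exp(−kt) = 1.874·0.2433 = 0.4561 mg/L.
At the second outfall, C = (323.0·0.4561 + 20.90·4.520) / (323.0 + 20.90) = 0.7030 mg/L.

0.703 mg/L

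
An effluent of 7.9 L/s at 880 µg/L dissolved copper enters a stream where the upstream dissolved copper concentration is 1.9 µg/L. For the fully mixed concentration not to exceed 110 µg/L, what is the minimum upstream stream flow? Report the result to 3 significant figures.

Set C_mix = 110: (Q·1.900 + 7.900·880.0) / (Q + 7.900) = 110
→ Q = 7.900·(880.0 − 110)/(110 − 1.900) = 56.27 L/s.

56.3 L/s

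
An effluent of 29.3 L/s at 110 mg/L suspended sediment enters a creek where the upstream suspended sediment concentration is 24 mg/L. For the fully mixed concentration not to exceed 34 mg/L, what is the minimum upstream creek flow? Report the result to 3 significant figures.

Set C_mix = 34: (Q·24.00 + 29.30·110.0) / (Q + 29.30) = 34
→ Q = 29.30·(110.0 − 34)/(34 − 24.00) = 222.7 L/s.

223 L/s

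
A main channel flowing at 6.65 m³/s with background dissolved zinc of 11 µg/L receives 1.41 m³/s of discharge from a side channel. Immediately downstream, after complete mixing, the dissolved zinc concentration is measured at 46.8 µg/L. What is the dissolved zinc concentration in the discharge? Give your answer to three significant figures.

216 µg/L

Mass balance: 6.650·11.00 + 1.410·Cₑ = 8.060·46.80
→ Cₑ = (8.060·46.80 − 6.650·11.00) / 1.410 = 215.6 µg/L.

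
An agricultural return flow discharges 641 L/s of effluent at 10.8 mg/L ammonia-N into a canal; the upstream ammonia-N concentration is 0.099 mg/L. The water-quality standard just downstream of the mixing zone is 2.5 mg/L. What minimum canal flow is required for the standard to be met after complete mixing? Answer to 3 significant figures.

2220 L/s

Set C_mix = 2.5: (Q·0.09900 + 641.0·10.80) / (Q + 641.0) = 2.5
→ Q = 641.0·(10.80 − 2.5)/(2.5 − 0.09900) = 2216 L/s.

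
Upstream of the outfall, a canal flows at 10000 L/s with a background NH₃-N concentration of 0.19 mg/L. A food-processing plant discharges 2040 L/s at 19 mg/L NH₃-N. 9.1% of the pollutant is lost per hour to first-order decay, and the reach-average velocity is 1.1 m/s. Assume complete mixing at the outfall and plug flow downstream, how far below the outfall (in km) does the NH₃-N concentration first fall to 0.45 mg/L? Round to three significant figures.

83.7 km

Flow-weighted average: C = (10000·0.1900 + 2040·19.00) / 12040 = 40660/12040 = 3.377 mg/L.
9.1%/h lost → k = −ln(1 − 0.091) = 0.09541 h⁻¹.
Set 3.377·exp(−k·t) = 0.45 → t = ln(3.377/0.45)/k = 76050 s = 21.12 h.
Distance = v·t = 1.1·76050 = 83650 m = 83.65 km.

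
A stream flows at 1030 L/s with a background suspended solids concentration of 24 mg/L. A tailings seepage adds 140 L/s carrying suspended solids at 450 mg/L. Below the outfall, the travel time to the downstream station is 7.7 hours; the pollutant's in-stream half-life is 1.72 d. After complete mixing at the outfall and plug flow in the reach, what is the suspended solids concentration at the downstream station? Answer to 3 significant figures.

65.9 mg/L

After mixing, C = (1030·24.00 + 140.0·450.0) / 1170 = 87720/1170 = 74.97 mg/L.
Half-life 1.72 d → k = ln 2 / 1.72 = 0.4030 d⁻¹.
Decay over the reach: 74.97·exp(−kt) = 74.97·0.8787 = 65.88 mg/L.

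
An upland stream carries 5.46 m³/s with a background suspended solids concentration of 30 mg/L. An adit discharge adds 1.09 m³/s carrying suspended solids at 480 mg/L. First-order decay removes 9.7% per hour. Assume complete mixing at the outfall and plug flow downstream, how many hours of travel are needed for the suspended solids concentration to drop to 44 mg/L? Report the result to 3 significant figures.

8.51 h

Flow-weighted average: C = (5.460·30.00 + 1.090·480.0) / 6.550 = 687.0/6.550 = 104.9 mg/L.
9.7%/h lost → k = −ln(1 − 0.097) = 0.1020 h⁻¹.
104.9·exp(−k·t) = 44 → t = ln(104.9/44)/k = 30650 s = 8.514 h.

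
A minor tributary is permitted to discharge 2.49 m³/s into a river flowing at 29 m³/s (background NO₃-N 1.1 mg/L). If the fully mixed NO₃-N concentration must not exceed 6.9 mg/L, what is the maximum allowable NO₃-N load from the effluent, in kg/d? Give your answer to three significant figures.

Mass balance at the limit: 29.00·1.100 + 2.490·Cₑ = 31.49·6.9 → Cₑ = 74.45 mg/L.
Load = 2.490 m³/s × 74.45 g/m³ × 86 400 s/d = 16020 kg/d.

16000 kg/d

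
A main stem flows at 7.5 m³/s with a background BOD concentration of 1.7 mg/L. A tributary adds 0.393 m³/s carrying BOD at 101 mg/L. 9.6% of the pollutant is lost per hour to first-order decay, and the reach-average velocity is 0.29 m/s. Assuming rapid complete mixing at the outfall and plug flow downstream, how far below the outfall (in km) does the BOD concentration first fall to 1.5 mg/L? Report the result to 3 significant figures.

Mixed concentration C = ΣQC/ΣQ = (7.500·1.700 + 0.3930·101.0) / 7.893 = 52.44/7.893 = 6.644 mg/L.
9.6%/h lost → k = −ln(1 − 0.096) = 0.1009 h⁻¹.
Set 6.644·exp(−k·t) = 1.5 → t = ln(6.644/1.5)/k = 53090 s = 14.75 h.
Distance = v·t = 0.29·53090 = 15400 m = 15.40 km.

15.4 km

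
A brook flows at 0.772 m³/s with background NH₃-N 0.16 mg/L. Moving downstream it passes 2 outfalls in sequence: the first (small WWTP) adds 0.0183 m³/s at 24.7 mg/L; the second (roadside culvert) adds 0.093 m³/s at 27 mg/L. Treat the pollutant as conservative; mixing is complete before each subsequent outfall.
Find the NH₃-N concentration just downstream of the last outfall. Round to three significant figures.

Below outfall 1: Q → 0.7903 m³/s, C = (0.7720·0.1600 + 0.01830·24.70)/0.7903 = 0.7282 mg/L.
Below outfall 2: Q → 0.8833 m³/s, C = (0.7903·0.7282 + 0.09300·27.00)/0.8833 = 3.494 mg/L.

3.49 mg/L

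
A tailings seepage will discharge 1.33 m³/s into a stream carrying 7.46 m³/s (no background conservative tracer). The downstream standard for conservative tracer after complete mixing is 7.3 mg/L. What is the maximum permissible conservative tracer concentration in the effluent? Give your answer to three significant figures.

48.2 mg/L

At the limit, (Qr·Cr + Qe·Cₑ)/(Qr + Qe) = 7.3:
Cₑ = (8.790·7.3 − 7.460·0) / 1.330 = 48.25 mg/L.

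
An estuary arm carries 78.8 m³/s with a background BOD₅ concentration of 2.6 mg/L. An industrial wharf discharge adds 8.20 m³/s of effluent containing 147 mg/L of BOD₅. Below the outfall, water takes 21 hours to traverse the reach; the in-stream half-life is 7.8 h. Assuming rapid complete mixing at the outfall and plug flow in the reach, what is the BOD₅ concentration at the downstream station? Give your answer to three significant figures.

2.51 mg/L

After mixing, C = (78.80·2.600 + 8.200·147.0) / 87.00 = 1410/87.00 = 16.21 mg/L.
Half-life 7.8 h → k = ln 2 / 7.8 = 0.08887 h⁻¹ = 2.133 d⁻¹.
After decay, C = 16.21 × e^(−kt) = 16.21 × 0.1547 = 2.508 mg/L.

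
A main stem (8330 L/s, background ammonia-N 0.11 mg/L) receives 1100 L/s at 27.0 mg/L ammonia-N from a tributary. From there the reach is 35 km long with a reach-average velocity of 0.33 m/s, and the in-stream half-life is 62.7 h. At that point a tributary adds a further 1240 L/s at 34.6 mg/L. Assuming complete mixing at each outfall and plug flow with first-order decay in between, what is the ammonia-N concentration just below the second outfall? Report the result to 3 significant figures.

After mixing, C = (8330·0.1100 + 1100·27.00) / 9430 = 30620/9430 = 3.247 mg/L; combined flow 9430 L/s.
Travel time t = 35·1000 / 0.33 = 106100 s = 29.46 h.
Half-life 62.7 h → k = ln 2 / 62.7 = 0.01105 h⁻¹ = 0.2653 d⁻¹.
Decay over the reach: 3.247·exp(−kt) = 3.247·0.7220 = 2.344 mg/L.
Second outfall: C = (9430·2.344 + 1240·34.60)/10670 = 6.093 mg/L.

6.09 mg/L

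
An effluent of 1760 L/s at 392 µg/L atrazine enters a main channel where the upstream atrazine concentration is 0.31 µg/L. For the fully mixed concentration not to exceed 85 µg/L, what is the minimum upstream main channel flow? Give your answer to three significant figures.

6380 L/s

Set C_mix = 85: (Q·0.3100 + 1760·392.0) / (Q + 1760) = 85
→ Q = 1760·(392.0 − 85)/(85 − 0.3100) = 6380 L/s.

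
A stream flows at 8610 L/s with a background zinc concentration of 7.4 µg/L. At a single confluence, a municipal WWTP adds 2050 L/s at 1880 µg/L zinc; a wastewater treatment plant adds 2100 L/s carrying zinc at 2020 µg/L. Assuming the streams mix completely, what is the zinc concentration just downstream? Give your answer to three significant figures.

Conservation of mass: C = (8610·7.400 + 2050·1880 + 2100·2020) / 12760 = 8160000/12760 = 639.5 µg/L.

639 µg/L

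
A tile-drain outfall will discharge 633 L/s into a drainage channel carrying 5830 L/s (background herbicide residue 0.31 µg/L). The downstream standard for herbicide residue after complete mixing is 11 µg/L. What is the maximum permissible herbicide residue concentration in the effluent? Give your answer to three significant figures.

At the limit, (Qr·Cr + Qe·Cₑ)/(Qr + Qe) = 11:
Cₑ = (6463·11 − 5830·0.3100) / 633.0 = 109.5 µg/L.

109 µg/L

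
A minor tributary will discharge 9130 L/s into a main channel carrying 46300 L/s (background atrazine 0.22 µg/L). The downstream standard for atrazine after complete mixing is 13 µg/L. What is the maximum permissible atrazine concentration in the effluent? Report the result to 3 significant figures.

77.8 µg/L

At the limit, (Qr·Cr + Qe·Cₑ)/(Qr + Qe) = 13:
Cₑ = (55430·13 − 46300·0.2200) / 9130 = 77.81 µg/L.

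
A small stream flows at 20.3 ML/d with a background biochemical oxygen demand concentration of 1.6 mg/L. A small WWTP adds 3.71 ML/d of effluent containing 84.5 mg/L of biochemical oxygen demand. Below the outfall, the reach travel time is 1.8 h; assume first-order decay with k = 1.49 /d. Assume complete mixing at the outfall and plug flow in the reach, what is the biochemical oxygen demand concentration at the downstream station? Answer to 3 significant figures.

After mixing, C = (20.30·1.600 + 3.710·84.50) / 24.01 = 346.0/24.01 = 14.41 mg/L.
First-order decay: C = 14.41·exp(−k·t) = 14.41·0.8943 = 12.89 mg/L.

12.9 mg/L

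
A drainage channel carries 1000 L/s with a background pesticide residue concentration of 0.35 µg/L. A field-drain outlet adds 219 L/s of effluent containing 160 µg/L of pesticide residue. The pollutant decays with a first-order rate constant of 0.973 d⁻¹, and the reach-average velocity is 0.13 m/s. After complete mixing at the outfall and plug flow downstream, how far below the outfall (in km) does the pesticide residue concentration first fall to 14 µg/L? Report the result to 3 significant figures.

Mixed concentration C = ΣQC/ΣQ = (1000·0.3500 + 219.0·160.0) / 1219 = 35390/1219 = 29.03 µg/L.
Set 29.03·exp(−k·t) = 14 → t = ln(29.03/14)/k = 64760 s = 17.99 h.
Distance = v·t = 0.13·64760 = 8419 m = 8.419 km.

8.42 km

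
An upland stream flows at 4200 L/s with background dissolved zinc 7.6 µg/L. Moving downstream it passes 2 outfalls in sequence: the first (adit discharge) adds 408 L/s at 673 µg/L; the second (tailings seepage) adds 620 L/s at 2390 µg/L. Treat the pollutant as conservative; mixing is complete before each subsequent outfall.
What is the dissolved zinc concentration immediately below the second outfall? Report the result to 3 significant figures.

342 µg/L

Below outfall 1: Q → 4608 L/s, C = (4200·7.600 + 408.0·673.0)/4608 = 66.52 µg/L.
Below outfall 2: Q → 5228 L/s, C = (4608·66.52 + 620.0·2390)/5228 = 342.1 µg/L.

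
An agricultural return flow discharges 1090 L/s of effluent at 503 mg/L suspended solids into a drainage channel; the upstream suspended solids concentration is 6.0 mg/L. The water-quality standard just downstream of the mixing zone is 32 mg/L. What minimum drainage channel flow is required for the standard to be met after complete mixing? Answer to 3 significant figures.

Set C_mix = 32: (Q·6.000 + 1090·503.0) / (Q + 1090) = 32
→ Q = 1090·(503.0 − 32)/(32 − 6.000) = 19750 L/s.

19700 L/s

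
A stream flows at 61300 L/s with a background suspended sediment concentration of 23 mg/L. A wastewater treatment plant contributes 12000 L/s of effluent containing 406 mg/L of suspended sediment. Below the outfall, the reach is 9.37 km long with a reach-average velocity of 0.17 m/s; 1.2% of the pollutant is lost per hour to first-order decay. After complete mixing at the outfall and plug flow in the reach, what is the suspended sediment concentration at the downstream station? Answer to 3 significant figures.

71.2 mg/L

After mixing, C = (61300·23.00 + 12000·406.0) / 73300 = 6282000/73300 = 85.70 mg/L.
Travel time t = 9.37·1000 / 0.17 = 55120 s = 15.31 h.
1.2%/h lost → k = −ln(1 − 0.012) = 0.01207 h⁻¹.
Decay over the reach: 85.70·exp(−kt) = 85.70·0.8312 = 71.24 mg/L.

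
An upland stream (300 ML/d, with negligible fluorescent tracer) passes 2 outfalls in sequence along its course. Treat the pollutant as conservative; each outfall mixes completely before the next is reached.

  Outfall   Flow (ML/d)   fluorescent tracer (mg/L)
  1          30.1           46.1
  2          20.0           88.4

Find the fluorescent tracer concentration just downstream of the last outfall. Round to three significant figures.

9.01 mg/L

Below outfall 1: Q → 330.1 ML/d, C = (300.0·0 + 30.10·46.10)/330.1 = 4.204 mg/L.
Below outfall 2: Q → 350.1 ML/d, C = (330.1·4.204 + 20.00·88.40)/350.1 = 9.013 mg/L.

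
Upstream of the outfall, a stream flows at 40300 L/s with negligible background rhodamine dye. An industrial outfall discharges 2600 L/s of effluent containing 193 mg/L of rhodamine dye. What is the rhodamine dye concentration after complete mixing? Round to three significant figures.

11.7 mg/L

Flow-weighted average: C = (40300·0 + 2600·193.0) / 42900 = 501800/42900 = 11.70 mg/L.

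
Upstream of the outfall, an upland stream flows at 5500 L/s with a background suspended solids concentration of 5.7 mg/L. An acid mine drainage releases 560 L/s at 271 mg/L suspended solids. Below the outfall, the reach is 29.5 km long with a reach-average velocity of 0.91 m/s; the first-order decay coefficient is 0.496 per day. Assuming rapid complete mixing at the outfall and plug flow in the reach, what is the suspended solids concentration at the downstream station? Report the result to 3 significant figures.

25.1 mg/L

Flow-weighted average: C = (5500·5.700 + 560.0·271.0) / 6060 = 183100/6060 = 30.22 mg/L.
Travel time t = 29.5·1000 / 0.91 = 32420 s = 9.005 h.
First-order decay: C = 30.22·exp(−k·t) = 30.22·0.8302 = 25.09 mg/L.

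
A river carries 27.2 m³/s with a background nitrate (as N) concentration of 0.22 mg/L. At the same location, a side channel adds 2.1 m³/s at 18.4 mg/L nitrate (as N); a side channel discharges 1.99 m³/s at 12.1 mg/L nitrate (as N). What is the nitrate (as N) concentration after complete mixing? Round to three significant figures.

Flow-weighted average: C = (27.20·0.2200 + 2.100·18.40 + 1.990·12.10) / 31.29 = 68.70/31.29 = 2.196 mg/L.

2.20 mg/L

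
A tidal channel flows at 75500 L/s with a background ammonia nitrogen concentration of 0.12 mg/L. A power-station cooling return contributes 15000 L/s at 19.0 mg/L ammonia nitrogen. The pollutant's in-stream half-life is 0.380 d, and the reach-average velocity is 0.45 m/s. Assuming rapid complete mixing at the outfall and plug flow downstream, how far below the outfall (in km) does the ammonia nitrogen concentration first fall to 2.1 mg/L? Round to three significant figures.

Mass balance: C = (75500·0.1200 + 15000·19.00) / 90500 = 294100/90500 = 3.249 mg/L.
Half-life 0.380 d → k = ln 2 / 0.380 = 1.824 d⁻¹.
Set 3.249·exp(−k·t) = 2.1 → t = ln(3.249/2.1)/k = 20680 s = 5.743 h.
Distance = v·t = 0.45·20680 = 9304 m = 9.304 km.

9.30 km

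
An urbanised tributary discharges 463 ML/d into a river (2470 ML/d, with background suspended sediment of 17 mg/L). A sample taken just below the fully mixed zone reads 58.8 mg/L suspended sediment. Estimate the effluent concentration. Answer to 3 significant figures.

282 mg/L

Mass balance: 2470·17.00 + 463.0·Cₑ = 2933·58.80
→ Cₑ = (2933·58.80 − 2470·17.00) / 463.0 = 281.8 mg/L.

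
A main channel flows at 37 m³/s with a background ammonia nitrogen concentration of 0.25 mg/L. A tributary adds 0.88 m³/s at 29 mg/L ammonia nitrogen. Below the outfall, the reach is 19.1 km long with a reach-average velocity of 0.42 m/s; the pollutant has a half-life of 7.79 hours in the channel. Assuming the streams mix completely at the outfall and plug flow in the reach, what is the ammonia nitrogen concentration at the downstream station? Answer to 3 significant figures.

0.298 mg/L

Mixed concentration C = ΣQC/ΣQ = (37.00·0.2500 + 0.8800·29.00) / 37.88 = 34.77/37.88 = 0.9179 mg/L.
Travel time t = 19.1·1000 / 0.42 = 45480 s = 12.63 h.
Half-life 7.79 h → k = ln 2 / 7.79 = 0.08898 h⁻¹ = 2.135 d⁻¹.
After decay, C = 0.9179 × e^(−kt) = 0.9179 × 0.3250 = 0.2983 mg/L.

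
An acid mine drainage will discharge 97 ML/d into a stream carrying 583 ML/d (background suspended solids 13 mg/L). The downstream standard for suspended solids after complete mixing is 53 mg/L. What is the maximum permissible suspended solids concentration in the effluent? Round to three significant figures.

At the limit, (Qr·Cr + Qe·Cₑ)/(Qr + Qe) = 53:
Cₑ = (680.0·53 − 583.0·13.00) / 97.00 = 293.4 mg/L.

293 mg/L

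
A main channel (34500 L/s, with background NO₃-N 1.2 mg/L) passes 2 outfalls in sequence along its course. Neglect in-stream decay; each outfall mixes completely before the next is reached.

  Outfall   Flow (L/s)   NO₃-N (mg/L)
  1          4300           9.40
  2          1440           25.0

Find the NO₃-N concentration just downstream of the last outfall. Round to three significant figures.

Outfall 1: combined Q = 38800 L/s; C = (34500·1.200 + 4300·9.400)/38800 = 2.109 mg/L.
Outfall 2: combined Q = 40240 L/s; C = (38800·2.109 + 1440·25.00)/40240 = 2.928 mg/L.

2.93 mg/L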